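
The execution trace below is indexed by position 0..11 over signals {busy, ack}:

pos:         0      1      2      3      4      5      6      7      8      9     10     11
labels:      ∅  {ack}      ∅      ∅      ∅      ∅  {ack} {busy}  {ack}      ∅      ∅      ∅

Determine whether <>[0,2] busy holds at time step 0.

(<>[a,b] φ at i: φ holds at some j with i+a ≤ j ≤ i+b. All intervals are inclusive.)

No

Check busy at each j in [0,2]:
  j=0: false
  j=1: false
  j=2: false
No position in the window satisfies it → formula fails.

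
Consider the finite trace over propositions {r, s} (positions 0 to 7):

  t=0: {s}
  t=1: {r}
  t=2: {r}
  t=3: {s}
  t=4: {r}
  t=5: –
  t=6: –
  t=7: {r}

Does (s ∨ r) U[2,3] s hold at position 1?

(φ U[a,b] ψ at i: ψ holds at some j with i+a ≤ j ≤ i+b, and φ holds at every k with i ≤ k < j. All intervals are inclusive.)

Need some j in [3,4] with s, and (s ∨ r) at every k in [1,j-1].
  j=3: s holds; (s ∨ r) holds at every k in [1,2] → satisfied.

True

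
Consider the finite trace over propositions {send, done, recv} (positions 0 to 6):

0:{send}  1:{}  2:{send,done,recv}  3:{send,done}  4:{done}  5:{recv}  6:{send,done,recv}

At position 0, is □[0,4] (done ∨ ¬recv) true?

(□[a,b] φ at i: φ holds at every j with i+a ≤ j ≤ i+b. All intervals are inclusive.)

True

Check (done ∨ ¬recv) at every j in [0,4]:
  j=0: true
  j=1: true
  j=2: true
  j=3: true
  j=4: true
All positions satisfy it → formula holds.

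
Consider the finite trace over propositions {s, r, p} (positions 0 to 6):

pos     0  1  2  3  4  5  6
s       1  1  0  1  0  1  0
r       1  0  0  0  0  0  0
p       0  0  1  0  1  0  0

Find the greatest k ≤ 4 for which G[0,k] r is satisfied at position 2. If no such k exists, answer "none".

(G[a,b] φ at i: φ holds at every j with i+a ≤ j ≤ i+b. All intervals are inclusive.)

r must hold from j=2 onward; find where it first fails.
  j=2: fails → no k works.

none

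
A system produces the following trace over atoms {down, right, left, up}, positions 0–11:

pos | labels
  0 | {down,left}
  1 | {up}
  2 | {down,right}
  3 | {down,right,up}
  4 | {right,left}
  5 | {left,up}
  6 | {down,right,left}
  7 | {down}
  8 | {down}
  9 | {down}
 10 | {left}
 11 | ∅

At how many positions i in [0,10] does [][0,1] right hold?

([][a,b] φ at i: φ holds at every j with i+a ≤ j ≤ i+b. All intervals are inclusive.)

2

Evaluate at each i in [0,10]:
  i=0: ✗ (fails at j=0)
  i=1: ✗ (fails at j=1)
  i=2: ✓ (all of [2,3])
  i=3: ✓ (all of [3,4])
  i=4: ✗ (fails at j=5)
  i=5: ✗ (fails at j=5)
  i=6: ✗ (fails at j=7)
  i=7: ✗ (fails at j=7)
  i=8: ✗ (fails at j=8)
  i=9: ✗ (fails at j=9)
  i=10: ✗ (fails at j=10)
Positions where it holds: {2, 3} → 2.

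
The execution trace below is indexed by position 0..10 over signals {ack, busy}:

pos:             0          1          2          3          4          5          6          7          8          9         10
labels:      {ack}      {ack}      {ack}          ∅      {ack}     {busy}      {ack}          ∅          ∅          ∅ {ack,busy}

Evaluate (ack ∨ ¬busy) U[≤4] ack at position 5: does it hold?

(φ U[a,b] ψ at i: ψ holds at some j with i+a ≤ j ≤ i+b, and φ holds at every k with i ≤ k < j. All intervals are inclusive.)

Need some j in [5,9] with ack, and (ack ∨ ¬busy) at every k in [5,j-1].
  j=5: ack false.
  j=6: ack holds, but (ack ∨ ¬busy) fails at k=5 → not this j.
  j=7: ack false.
  j=8: ack false.
  j=9: ack false.
No j in the window works → until fails.

No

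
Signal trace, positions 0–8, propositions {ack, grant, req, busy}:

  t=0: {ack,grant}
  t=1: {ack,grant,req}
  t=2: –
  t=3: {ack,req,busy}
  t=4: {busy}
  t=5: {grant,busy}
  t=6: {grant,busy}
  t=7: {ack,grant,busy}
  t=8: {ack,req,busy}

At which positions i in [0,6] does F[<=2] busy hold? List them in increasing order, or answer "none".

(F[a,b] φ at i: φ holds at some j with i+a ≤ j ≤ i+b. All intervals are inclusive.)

1, 2, 3, 4, 5, 6

Evaluate at each i in [0,6]:
  i=0: ✗ (none in [0,2])
  i=1: ✓ (witness j=3)
  i=2: ✓ (witness j=3)
  i=3: ✓ (witness j=3)
  i=4: ✓ (witness j=4)
  i=5: ✓ (witness j=5)
  i=6: ✓ (witness j=6)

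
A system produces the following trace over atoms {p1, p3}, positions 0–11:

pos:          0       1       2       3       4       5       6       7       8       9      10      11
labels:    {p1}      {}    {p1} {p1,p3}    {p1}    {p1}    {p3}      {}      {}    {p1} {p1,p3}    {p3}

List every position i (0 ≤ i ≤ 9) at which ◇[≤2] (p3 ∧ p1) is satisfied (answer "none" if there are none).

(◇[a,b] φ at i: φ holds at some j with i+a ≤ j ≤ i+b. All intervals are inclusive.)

Evaluate at each i in [0,9]:
  i=0: ✗ (none in [0,2])
  i=1: ✓ (witness j=3)
  i=2: ✓ (witness j=3)
  i=3: ✓ (witness j=3)
  i=4: ✗ (none in [4,6])
  i=5: ✗ (none in [5,7])
  i=6: ✗ (none in [6,8])
  i=7: ✗ (none in [7,9])
  i=8: ✓ (witness j=10)
  i=9: ✓ (witness j=10)

1, 2, 3, 8, 9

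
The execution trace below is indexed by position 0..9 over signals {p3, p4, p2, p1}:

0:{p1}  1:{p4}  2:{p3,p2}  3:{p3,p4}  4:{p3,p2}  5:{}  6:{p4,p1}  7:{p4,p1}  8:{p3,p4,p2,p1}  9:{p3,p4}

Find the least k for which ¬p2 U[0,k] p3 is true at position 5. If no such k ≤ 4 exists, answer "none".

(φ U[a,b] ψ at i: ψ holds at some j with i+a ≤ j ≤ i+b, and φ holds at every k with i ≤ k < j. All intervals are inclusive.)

3

Need earliest j ≥ 5 with p3, and ¬p2 at every k in [5,j-1].
  j=5: rhs fails.
  j=6: rhs fails.
  j=7: rhs fails.
  j=8: rhs holds; lhs holds on [5,7]. k = 3.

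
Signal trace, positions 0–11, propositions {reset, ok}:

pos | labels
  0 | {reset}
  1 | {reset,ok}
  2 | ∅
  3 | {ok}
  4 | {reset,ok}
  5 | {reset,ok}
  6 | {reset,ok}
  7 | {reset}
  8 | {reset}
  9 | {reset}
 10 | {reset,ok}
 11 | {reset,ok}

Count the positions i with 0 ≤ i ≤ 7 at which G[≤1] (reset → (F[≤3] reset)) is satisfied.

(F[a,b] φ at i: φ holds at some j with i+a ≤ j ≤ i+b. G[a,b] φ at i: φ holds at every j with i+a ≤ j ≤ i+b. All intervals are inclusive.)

Evaluate at each i in [0,7]:
  i=0: ✓ (all of [0,1])
  i=1: ✓ (all of [1,2])
  i=2: ✓ (all of [2,3])
  i=3: ✓ (all of [3,4])
  i=4: ✓ (all of [4,5])
  i=5: ✓ (all of [5,6])
  i=6: ✓ (all of [6,7])
  i=7: ✓ (all of [7,8])
Positions where it holds: {0, 1, 2, 3, 4, 5, 6, 7} → 8.

8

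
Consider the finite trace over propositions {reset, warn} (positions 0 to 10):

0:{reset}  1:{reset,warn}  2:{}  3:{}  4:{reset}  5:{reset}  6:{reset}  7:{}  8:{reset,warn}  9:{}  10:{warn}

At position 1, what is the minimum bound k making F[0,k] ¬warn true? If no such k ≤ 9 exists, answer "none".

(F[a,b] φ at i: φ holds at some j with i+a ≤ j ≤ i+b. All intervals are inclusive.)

Scan j = 1,2,… for ¬warn:
  j=1: fails
  j=2: holds
First hit at j=2, so smallest k = 2-1 = 1.

1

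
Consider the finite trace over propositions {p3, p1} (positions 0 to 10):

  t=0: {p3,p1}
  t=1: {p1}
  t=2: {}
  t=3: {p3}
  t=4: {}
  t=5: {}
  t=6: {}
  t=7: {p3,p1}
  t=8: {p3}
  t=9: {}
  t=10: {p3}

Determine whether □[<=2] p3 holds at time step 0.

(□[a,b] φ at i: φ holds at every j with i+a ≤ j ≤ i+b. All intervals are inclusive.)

Does not hold

Check p3 at every j in [0,2]:
  j=0: true
  j=1: false
  j=2: false
Fails at j=1 → formula fails.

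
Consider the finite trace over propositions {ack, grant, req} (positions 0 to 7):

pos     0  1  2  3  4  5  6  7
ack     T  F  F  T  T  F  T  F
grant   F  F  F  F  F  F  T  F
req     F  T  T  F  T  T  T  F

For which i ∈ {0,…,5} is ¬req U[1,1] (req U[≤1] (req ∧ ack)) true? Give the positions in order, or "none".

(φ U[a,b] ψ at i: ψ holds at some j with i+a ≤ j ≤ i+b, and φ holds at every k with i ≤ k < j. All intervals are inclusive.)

3

Evaluate at each i in [0,5]:
  i=0: ✗ (no rhs in [1,1])
  i=1: ✗ (no rhs in [2,2])
  i=2: ✗ (no rhs in [3,3])
  i=3: ✓ (rhs at j=4; lhs holds on [3,3])
  i=4: ✗ (lhs fails at k=4 before rhs at j=5)
  i=5: ✗ (lhs fails at k=5 before rhs at j=6)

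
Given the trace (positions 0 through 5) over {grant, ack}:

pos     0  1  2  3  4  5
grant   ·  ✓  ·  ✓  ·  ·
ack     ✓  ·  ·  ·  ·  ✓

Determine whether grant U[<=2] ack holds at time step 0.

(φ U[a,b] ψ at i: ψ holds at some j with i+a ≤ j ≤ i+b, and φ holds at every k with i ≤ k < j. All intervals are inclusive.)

Need some j in [0,2] with ack, and grant at every k in [0,j-1].
  j=0: ack holds; no prefix to check → satisfied.

Holds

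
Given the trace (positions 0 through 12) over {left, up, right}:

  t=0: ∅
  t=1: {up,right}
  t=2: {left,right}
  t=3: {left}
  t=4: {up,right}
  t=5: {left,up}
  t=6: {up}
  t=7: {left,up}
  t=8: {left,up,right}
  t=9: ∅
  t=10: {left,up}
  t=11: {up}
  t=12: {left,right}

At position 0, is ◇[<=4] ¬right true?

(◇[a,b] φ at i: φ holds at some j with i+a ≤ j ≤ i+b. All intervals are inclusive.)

Holds

Check ¬right at each j in [0,4]:
  j=0: true
  j=1: false
  j=2: false
  j=3: true
  j=4: false
Found at j=0 → formula holds.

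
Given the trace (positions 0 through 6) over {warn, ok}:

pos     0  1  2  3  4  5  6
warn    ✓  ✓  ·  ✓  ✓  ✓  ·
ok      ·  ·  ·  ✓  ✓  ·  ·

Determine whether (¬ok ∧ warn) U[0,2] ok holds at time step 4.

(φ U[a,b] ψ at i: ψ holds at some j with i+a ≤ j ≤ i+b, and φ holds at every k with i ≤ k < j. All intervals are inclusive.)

Need some j in [4,6] with ok, and (¬ok ∧ warn) at every k in [4,j-1].
  j=4: ok holds; no prefix to check → satisfied.

Yes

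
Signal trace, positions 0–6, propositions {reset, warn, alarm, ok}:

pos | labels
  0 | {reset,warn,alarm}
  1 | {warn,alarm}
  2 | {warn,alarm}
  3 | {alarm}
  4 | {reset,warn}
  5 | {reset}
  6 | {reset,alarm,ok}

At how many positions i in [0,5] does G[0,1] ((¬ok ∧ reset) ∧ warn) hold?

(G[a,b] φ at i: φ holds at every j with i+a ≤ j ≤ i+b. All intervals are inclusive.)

Evaluate at each i in [0,5]:
  i=0: ✗ (fails at j=1)
  i=1: ✗ (fails at j=1)
  i=2: ✗ (fails at j=2)
  i=3: ✗ (fails at j=3)
  i=4: ✗ (fails at j=5)
  i=5: ✗ (fails at j=5)
Positions where it holds: {} → 0.

0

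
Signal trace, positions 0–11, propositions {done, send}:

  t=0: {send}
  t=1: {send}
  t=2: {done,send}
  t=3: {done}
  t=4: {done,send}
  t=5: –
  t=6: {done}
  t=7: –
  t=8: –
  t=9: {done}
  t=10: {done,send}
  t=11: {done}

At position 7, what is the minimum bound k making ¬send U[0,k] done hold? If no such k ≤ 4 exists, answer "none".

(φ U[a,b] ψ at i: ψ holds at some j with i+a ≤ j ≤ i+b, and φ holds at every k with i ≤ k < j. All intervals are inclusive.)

Need earliest j ≥ 7 with done, and ¬send at every k in [7,j-1].
  j=7: rhs fails.
  j=8: rhs fails.
  j=9: rhs holds; lhs holds on [7,8]. k = 2.

2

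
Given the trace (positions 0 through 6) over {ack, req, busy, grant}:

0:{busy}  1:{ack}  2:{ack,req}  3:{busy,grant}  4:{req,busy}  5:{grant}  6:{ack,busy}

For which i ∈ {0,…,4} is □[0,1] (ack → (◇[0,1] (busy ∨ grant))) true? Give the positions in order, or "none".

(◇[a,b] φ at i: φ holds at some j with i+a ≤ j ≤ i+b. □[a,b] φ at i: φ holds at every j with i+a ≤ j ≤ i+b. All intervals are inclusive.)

2, 3, 4

Evaluate at each i in [0,4]:
  i=0: ✗ (fails at j=1)
  i=1: ✗ (fails at j=1)
  i=2: ✓ (all of [2,3])
  i=3: ✓ (all of [3,4])
  i=4: ✓ (all of [4,5])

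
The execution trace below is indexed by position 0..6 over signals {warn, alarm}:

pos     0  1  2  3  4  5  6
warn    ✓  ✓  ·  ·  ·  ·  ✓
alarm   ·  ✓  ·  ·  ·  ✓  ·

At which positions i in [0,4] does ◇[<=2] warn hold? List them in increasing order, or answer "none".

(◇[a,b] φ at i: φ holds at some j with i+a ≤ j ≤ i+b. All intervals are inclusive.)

Evaluate at each i in [0,4]:
  i=0: ✓ (witness j=0)
  i=1: ✓ (witness j=1)
  i=2: ✗ (none in [2,4])
  i=3: ✗ (none in [3,5])
  i=4: ✓ (witness j=6)

0, 1, 4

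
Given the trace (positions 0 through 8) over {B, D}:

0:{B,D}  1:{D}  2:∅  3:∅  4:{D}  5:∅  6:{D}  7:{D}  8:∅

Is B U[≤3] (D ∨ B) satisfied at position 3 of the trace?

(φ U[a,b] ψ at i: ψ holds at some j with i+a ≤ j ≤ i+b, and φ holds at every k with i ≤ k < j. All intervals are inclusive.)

Need some j in [3,6] with (D ∨ B), and B at every k in [3,j-1].
  j=3: (D ∨ B) false.
  j=4: (D ∨ B) holds, but B fails at k=3 → not this j.
  j=5: (D ∨ B) false.
  j=6: (D ∨ B) holds, but B fails at k=3 → not this j.
No j in the window works → until fails.

No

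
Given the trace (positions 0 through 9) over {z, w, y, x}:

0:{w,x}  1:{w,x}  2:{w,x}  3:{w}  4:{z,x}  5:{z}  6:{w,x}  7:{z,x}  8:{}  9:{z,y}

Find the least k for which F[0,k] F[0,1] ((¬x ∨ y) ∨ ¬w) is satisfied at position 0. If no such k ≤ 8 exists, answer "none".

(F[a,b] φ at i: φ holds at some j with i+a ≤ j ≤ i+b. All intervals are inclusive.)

2

Scan j = 0,1,… for F[0,1] ((¬x ∨ y) ∨ ¬w):
  j=0: fails
  j=1: fails
  j=2: holds
First hit at j=2, so smallest k = 2-0 = 2.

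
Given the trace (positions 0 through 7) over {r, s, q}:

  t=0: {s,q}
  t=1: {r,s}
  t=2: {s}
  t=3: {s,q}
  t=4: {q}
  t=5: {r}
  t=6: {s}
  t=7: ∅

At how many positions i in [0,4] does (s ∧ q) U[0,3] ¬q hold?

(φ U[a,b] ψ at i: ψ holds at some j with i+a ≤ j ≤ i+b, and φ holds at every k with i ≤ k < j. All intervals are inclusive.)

3

Evaluate at each i in [0,4]:
  i=0: ✓ (rhs at j=1; lhs holds on [0,0])
  i=1: ✓ (rhs at j=1)
  i=2: ✓ (rhs at j=2)
  i=3: ✗ (lhs fails at k=4 before rhs at j=5)
  i=4: ✗ (lhs fails at k=4 before rhs at j=5)
Positions where it holds: {0, 1, 2} → 3.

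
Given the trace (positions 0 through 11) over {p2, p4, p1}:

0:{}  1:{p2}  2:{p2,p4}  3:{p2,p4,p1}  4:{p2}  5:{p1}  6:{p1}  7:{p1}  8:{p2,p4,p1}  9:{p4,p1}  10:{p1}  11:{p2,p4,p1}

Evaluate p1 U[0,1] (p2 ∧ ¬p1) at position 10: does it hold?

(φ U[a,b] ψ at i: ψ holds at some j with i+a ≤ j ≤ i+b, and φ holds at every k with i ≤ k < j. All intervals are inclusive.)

Need some j in [10,11] with (p2 ∧ ¬p1), and p1 at every k in [10,j-1].
  j=10: (p2 ∧ ¬p1) false.
  j=11: (p2 ∧ ¬p1) false.
No j in the window works → until fails.

False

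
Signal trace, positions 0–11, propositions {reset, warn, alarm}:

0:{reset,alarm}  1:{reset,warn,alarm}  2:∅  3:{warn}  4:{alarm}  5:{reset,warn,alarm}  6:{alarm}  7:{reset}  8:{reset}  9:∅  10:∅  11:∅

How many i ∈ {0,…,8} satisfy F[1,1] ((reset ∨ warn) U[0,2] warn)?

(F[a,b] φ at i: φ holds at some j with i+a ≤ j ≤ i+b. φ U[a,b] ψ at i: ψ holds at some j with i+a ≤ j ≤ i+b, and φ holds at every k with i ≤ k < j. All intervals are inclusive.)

Evaluate at each i in [0,8]:
  i=0: ✓ (witness j=1)
  i=1: ✗ (none in [2,2])
  i=2: ✓ (witness j=3)
  i=3: ✗ (none in [4,4])
  i=4: ✓ (witness j=5)
  i=5: ✗ (none in [6,6])
  i=6: ✗ (none in [7,7])
  i=7: ✗ (none in [8,8])
  i=8: ✗ (none in [9,9])
Positions where it holds: {0, 2, 4} → 3.

3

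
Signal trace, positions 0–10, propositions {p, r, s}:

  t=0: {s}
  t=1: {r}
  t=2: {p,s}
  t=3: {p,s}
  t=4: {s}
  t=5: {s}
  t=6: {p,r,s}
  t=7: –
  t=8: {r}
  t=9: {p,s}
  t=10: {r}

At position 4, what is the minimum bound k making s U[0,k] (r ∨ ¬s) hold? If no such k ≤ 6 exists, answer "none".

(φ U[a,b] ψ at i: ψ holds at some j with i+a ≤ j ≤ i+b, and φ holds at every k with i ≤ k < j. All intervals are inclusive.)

2

Need earliest j ≥ 4 with (r ∨ ¬s), and s at every k in [4,j-1].
  j=4: rhs fails.
  j=5: rhs fails.
  j=6: rhs holds; lhs holds on [4,5]. k = 2.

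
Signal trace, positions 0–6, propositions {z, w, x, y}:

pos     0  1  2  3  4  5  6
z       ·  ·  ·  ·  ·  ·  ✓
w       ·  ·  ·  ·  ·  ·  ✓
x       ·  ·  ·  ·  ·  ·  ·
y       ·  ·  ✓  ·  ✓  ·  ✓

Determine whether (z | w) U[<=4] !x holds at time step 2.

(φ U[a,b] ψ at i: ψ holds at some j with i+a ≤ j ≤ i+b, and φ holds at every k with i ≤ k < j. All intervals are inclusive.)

Need some j in [2,6] with !x, and (z | w) at every k in [2,j-1].
  j=2: !x holds; no prefix to check → satisfied.

Yes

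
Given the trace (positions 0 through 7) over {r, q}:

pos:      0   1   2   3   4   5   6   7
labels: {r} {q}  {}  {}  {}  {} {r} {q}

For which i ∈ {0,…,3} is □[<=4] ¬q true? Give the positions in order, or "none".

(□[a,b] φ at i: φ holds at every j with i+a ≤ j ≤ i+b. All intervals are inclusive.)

2

Evaluate at each i in [0,3]:
  i=0: ✗ (fails at j=1)
  i=1: ✗ (fails at j=1)
  i=2: ✓ (all of [2,6])
  i=3: ✗ (fails at j=7)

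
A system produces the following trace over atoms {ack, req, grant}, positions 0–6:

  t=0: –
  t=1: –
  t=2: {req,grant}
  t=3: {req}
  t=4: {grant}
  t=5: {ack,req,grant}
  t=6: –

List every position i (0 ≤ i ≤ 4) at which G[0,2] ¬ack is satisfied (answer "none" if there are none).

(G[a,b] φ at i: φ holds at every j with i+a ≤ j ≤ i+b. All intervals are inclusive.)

Evaluate at each i in [0,4]:
  i=0: ✓ (all of [0,2])
  i=1: ✓ (all of [1,3])
  i=2: ✓ (all of [2,4])
  i=3: ✗ (fails at j=5)
  i=4: ✗ (fails at j=5)

0, 1, 2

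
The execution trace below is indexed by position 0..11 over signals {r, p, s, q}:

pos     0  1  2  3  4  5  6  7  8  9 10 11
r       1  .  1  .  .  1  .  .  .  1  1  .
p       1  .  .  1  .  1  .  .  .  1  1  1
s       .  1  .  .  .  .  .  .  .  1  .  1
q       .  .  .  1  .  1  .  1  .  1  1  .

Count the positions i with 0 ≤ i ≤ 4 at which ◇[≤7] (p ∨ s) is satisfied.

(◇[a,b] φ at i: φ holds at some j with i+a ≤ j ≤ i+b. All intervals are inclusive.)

Evaluate at each i in [0,4]:
  i=0: ✓ (witness j=0)
  i=1: ✓ (witness j=1)
  i=2: ✓ (witness j=3)
  i=3: ✓ (witness j=3)
  i=4: ✓ (witness j=5)
Positions where it holds: {0, 1, 2, 3, 4} → 5.

5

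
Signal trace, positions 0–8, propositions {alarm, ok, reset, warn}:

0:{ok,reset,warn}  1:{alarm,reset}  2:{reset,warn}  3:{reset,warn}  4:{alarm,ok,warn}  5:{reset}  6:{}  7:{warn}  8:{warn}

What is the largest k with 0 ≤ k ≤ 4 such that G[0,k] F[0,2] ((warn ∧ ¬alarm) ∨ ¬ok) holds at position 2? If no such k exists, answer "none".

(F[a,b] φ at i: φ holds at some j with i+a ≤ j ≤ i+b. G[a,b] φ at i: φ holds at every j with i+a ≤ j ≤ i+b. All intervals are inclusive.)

F[0,2] ((warn ∧ ¬alarm) ∨ ¬ok) must hold from j=2 onward; find where it first fails.
  j=2: holds
  j=3: holds
  j=4: holds
  j=5: holds
  j=6: holds
Holds through j=6; largest k = 4.

4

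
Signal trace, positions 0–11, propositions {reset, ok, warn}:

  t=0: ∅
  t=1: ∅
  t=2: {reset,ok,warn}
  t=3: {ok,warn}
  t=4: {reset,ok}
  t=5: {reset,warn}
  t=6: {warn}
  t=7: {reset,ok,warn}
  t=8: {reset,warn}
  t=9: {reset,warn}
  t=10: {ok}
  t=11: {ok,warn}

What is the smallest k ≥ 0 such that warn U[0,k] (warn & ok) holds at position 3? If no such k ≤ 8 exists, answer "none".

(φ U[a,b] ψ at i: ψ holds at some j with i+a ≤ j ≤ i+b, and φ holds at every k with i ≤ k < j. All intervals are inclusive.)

Need earliest j ≥ 3 with (warn & ok), and warn at every k in [3,j-1].
  j=3: rhs holds (empty prefix). k = 0.

0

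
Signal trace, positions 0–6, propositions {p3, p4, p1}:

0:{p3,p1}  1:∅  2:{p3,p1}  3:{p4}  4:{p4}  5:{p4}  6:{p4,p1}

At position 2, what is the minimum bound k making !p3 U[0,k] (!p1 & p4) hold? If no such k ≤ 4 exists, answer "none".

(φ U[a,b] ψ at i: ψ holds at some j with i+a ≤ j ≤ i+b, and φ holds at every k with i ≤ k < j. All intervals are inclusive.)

none

Need earliest j ≥ 2 with (!p1 & p4), and !p3 at every k in [2,j-1].
  j=2: rhs fails.
  j=3: rhs holds but lhs fails at k=2.
  j=4: rhs holds but lhs fails at k=2.
  j=5: rhs holds but lhs fails at k=2.
  j=6: rhs fails.
No witness within the range → none.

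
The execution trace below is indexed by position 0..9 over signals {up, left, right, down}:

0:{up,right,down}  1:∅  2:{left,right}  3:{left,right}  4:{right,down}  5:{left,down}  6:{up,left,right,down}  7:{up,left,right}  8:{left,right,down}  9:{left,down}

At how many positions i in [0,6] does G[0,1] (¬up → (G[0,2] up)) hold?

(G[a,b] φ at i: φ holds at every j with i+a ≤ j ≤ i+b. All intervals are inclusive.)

Evaluate at each i in [0,6]:
  i=0: ✗ (fails at j=1)
  i=1: ✗ (fails at j=1)
  i=2: ✗ (fails at j=2)
  i=3: ✗ (fails at j=3)
  i=4: ✗ (fails at j=4)
  i=5: ✗ (fails at j=5)
  i=6: ✓ (all of [6,7])
Positions where it holds: {6} → 1.

1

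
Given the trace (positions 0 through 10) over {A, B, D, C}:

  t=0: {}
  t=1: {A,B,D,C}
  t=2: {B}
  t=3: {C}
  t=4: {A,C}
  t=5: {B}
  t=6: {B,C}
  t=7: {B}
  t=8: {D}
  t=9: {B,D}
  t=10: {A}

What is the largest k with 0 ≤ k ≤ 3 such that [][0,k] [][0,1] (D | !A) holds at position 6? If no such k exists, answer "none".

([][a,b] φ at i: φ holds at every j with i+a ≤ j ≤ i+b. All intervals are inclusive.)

2

[][0,1] (D | !A) must hold from j=6 onward; find where it first fails.
  j=6: holds
  j=7: holds
  j=8: holds
  j=9: fails
Holds on [6,8], so largest k = 2.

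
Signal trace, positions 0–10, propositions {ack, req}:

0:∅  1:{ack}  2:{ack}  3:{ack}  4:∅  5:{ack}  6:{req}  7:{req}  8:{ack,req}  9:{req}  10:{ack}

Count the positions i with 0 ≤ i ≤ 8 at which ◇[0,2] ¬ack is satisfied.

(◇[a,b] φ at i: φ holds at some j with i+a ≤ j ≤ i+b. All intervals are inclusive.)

8

Evaluate at each i in [0,8]:
  i=0: ✓ (witness j=0)
  i=1: ✗ (none in [1,3])
  i=2: ✓ (witness j=4)
  i=3: ✓ (witness j=4)
  i=4: ✓ (witness j=4)
  i=5: ✓ (witness j=6)
  i=6: ✓ (witness j=6)
  i=7: ✓ (witness j=7)
  i=8: ✓ (witness j=9)
Positions where it holds: {0, 2, 3, 4, 5, 6, 7, 8} → 8.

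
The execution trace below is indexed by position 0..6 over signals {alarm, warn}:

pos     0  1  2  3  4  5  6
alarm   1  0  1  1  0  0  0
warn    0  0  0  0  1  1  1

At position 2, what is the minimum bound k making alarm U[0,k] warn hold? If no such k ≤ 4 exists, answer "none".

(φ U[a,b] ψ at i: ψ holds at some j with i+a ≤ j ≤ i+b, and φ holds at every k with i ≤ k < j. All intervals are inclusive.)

2

Need earliest j ≥ 2 with warn, and alarm at every k in [2,j-1].
  j=2: rhs fails.
  j=3: rhs fails.
  j=4: rhs holds; lhs holds on [2,3]. k = 2.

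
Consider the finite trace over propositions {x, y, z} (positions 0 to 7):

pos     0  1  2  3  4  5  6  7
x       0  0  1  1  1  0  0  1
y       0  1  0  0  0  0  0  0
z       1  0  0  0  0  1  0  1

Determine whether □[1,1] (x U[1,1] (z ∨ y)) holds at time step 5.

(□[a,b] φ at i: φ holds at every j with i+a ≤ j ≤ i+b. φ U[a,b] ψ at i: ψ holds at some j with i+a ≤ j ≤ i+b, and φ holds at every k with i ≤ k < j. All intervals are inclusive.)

No

Check (x U[1,1] (z ∨ y)) at every j in [6,6]:
  j=6: fails
Fails at j=6 → formula fails.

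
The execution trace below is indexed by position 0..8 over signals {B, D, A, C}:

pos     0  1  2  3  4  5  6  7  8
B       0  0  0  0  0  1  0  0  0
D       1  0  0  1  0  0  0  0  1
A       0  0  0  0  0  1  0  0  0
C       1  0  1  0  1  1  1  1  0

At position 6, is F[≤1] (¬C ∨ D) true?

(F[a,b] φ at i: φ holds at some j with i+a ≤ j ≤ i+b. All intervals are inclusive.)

Check (¬C ∨ D) at each j in [6,7]:
  j=6: false
  j=7: false
No position in the window satisfies it → formula fails.

Does not hold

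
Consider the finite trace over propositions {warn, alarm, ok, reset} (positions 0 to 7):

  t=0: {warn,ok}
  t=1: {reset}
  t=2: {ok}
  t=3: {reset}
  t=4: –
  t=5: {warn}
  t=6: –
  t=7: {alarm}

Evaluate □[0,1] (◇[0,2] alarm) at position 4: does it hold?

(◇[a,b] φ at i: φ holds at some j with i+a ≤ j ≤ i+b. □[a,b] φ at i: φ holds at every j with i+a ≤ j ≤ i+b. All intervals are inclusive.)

Check ◇[0,2] alarm at every j in [4,5]:
  j=4: fails (none in [4,6])
  j=5: holds (witness at 7)
Fails at j=4 → formula fails.

No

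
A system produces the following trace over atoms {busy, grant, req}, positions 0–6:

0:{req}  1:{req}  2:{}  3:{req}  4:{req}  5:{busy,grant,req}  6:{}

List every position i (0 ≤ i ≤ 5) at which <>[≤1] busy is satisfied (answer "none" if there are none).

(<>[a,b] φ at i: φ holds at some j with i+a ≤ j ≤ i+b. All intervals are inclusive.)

4, 5

Evaluate at each i in [0,5]:
  i=0: ✗ (none in [0,1])
  i=1: ✗ (none in [1,2])
  i=2: ✗ (none in [2,3])
  i=3: ✗ (none in [3,4])
  i=4: ✓ (witness j=5)
  i=5: ✓ (witness j=5)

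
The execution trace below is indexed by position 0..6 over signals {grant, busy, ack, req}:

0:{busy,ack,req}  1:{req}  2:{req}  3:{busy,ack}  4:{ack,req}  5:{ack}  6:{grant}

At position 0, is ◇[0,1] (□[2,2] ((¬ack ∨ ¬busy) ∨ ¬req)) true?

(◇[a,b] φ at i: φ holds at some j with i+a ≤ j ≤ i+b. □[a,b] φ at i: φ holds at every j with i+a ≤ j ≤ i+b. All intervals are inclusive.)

Check □[2,2] ((¬ack ∨ ¬busy) ∨ ¬req) at each j in [0,1]:
  j=0: holds on [2,2]
  j=1: holds on [3,3]
Found at j=0 → formula holds.

True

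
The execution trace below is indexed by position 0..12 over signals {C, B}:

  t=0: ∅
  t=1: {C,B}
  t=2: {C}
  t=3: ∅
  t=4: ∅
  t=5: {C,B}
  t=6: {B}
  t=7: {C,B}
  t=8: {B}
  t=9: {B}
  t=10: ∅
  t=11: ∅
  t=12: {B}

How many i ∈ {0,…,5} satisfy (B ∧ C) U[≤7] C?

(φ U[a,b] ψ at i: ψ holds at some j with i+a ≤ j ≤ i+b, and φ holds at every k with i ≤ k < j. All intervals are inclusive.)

Evaluate at each i in [0,5]:
  i=0: ✗ (lhs fails at k=0 before rhs at j=1)
  i=1: ✓ (rhs at j=1)
  i=2: ✓ (rhs at j=2)
  i=3: ✗ (lhs fails at k=3 before rhs at j=5)
  i=4: ✗ (lhs fails at k=4 before rhs at j=5)
  i=5: ✓ (rhs at j=5)
Positions where it holds: {1, 2, 5} → 3.

3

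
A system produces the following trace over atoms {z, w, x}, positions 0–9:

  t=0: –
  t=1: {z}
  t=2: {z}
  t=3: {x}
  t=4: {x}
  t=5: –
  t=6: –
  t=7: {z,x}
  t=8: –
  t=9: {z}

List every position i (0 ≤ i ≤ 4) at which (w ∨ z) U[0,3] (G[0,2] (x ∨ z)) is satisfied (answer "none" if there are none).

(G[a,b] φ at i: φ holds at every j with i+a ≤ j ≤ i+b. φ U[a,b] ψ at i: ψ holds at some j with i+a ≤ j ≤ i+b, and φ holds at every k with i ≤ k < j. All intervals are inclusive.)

1, 2

Evaluate at each i in [0,4]:
  i=0: ✗ (lhs fails at k=0 before rhs at j=1)
  i=1: ✓ (rhs at j=1)
  i=2: ✓ (rhs at j=2)
  i=3: ✗ (no rhs in [3,6])
  i=4: ✗ (no rhs in [4,7])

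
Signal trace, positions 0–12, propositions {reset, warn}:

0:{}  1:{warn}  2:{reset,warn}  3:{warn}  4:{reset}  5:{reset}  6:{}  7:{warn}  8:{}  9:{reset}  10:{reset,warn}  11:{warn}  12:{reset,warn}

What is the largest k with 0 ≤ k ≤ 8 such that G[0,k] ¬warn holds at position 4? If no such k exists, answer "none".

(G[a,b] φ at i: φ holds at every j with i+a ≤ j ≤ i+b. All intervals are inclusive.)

2

¬warn must hold from j=4 onward; find where it first fails.
  j=4: holds
  j=5: holds
  j=6: holds
  j=7: fails
Holds on [4,6], so largest k = 2.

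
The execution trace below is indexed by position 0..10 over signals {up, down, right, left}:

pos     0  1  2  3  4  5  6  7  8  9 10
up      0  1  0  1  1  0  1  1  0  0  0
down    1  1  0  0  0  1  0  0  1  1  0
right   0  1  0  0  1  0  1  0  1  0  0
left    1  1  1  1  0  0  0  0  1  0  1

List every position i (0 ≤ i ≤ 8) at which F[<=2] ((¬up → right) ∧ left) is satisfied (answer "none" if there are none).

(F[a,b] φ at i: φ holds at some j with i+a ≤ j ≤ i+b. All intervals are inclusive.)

0, 1, 2, 3, 6, 7, 8

Evaluate at each i in [0,8]:
  i=0: ✓ (witness j=1)
  i=1: ✓ (witness j=1)
  i=2: ✓ (witness j=3)
  i=3: ✓ (witness j=3)
  i=4: ✗ (none in [4,6])
  i=5: ✗ (none in [5,7])
  i=6: ✓ (witness j=8)
  i=7: ✓ (witness j=8)
  i=8: ✓ (witness j=8)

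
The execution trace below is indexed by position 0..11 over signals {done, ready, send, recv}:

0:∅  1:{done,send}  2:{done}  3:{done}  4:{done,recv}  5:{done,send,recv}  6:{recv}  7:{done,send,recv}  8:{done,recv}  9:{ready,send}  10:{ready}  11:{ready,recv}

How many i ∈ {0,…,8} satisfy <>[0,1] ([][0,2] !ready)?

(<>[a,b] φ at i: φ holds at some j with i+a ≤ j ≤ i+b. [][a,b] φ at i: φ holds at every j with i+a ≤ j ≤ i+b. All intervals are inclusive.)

Evaluate at each i in [0,8]:
  i=0: ✓ (witness j=0)
  i=1: ✓ (witness j=1)
  i=2: ✓ (witness j=2)
  i=3: ✓ (witness j=3)
  i=4: ✓ (witness j=4)
  i=5: ✓ (witness j=5)
  i=6: ✓ (witness j=6)
  i=7: ✗ (none in [7,8])
  i=8: ✗ (none in [8,9])
Positions where it holds: {0, 1, 2, 3, 4, 5, 6} → 7.

7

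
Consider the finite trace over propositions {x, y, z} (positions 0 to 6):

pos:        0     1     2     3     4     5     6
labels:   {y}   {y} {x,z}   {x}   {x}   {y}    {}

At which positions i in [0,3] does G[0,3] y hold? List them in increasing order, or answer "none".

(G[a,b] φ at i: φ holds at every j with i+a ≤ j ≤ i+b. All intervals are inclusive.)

none

Evaluate at each i in [0,3]:
  i=0: ✗ (fails at j=2)
  i=1: ✗ (fails at j=2)
  i=2: ✗ (fails at j=2)
  i=3: ✗ (fails at j=3)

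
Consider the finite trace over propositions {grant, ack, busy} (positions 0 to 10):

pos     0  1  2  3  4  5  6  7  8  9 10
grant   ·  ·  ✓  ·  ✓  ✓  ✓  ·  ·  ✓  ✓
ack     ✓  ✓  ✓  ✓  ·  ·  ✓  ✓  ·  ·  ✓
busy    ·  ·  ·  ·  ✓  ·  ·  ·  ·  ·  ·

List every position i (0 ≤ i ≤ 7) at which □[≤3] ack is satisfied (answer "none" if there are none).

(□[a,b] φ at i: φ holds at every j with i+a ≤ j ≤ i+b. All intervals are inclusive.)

0

Evaluate at each i in [0,7]:
  i=0: ✓ (all of [0,3])
  i=1: ✗ (fails at j=4)
  i=2: ✗ (fails at j=4)
  i=3: ✗ (fails at j=4)
  i=4: ✗ (fails at j=4)
  i=5: ✗ (fails at j=5)
  i=6: ✗ (fails at j=8)
  i=7: ✗ (fails at j=8)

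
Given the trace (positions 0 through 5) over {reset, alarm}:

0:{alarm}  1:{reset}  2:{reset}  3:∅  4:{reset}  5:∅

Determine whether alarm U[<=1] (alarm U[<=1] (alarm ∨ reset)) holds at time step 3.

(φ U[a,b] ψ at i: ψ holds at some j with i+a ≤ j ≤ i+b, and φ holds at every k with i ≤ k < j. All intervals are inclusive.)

Need some j in [3,4] with (alarm U[<=1] (alarm ∨ reset)), and alarm at every k in [3,j-1].
  j=3: (alarm U[<=1] (alarm ∨ reset)) — fails.
  j=4: (alarm U[<=1] (alarm ∨ reset)) holds, but alarm fails at k=3 → not this j.
No j in the window works → until fails.

Does not hold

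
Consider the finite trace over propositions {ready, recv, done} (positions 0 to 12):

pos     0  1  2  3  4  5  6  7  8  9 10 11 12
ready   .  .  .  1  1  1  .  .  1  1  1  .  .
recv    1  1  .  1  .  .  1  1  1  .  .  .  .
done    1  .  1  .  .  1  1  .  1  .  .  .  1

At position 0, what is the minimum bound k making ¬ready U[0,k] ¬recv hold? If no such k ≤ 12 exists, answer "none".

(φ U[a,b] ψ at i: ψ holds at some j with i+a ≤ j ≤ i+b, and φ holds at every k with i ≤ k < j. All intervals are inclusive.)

2

Need earliest j ≥ 0 with ¬recv, and ¬ready at every k in [0,j-1].
  j=0: rhs fails.
  j=1: rhs fails.
  j=2: rhs holds; lhs holds on [0,1]. k = 2.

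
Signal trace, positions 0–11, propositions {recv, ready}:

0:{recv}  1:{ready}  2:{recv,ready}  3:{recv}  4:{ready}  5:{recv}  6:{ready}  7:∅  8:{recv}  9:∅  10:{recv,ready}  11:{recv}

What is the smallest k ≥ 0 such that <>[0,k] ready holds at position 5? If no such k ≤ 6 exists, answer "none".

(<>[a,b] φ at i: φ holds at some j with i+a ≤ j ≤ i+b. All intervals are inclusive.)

Scan j = 5,6,… for ready:
  j=5: fails
  j=6: holds
First hit at j=6, so smallest k = 6-5 = 1.

1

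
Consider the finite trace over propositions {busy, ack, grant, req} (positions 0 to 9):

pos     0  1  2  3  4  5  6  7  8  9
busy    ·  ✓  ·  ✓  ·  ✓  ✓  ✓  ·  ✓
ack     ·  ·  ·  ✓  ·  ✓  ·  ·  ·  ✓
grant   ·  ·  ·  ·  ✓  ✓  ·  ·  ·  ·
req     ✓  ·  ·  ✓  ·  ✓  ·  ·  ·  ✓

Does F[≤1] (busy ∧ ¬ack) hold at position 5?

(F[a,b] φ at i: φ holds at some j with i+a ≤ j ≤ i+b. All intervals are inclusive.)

Yes

Check (busy ∧ ¬ack) at each j in [5,6]:
  j=5: false
  j=6: true
Found at j=6 → formula holds.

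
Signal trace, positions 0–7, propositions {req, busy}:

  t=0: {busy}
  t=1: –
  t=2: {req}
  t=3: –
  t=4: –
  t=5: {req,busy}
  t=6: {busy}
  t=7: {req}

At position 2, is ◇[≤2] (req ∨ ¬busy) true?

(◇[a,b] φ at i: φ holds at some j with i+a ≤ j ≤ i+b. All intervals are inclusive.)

Check (req ∨ ¬busy) at each j in [2,4]:
  j=2: true
  j=3: true
  j=4: true
Found at j=2 → formula holds.

Yes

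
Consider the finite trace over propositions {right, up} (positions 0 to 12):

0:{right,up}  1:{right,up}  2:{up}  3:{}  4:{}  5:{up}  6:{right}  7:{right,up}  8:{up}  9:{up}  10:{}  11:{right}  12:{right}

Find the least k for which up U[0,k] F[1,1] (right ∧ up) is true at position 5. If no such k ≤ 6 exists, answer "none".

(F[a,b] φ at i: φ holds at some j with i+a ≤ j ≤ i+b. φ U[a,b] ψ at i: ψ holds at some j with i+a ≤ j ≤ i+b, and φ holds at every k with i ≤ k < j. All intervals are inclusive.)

Need earliest j ≥ 5 with F[1,1] (right ∧ up), and up at every k in [5,j-1].
  j=5: rhs fails.
  j=6: rhs holds; lhs holds on [5,5]. k = 1.

1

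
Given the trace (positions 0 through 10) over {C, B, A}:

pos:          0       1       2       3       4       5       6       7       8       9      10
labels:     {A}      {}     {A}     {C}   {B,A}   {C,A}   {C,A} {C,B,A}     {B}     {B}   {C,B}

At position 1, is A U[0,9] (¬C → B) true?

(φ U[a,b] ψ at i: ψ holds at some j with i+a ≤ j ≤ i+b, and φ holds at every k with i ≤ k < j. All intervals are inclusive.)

False

Need some j in [1,10] with (¬C → B), and A at every k in [1,j-1].
  j=1: (¬C → B) false.
  j=2: (¬C → B) false.
  j=3: (¬C → B) holds, but A fails at k=1 → not this j.
  j=4: (¬C → B) holds, but A fails at k=1 → not this j.
  j=5: (¬C → B) holds, but A fails at k=1 → not this j.
  j=6: (¬C → B) holds, but A fails at k=1 → not this j.
  j=7: (¬C → B) holds, but A fails at k=1 → not this j.
  j=8: (¬C → B) holds, but A fails at k=1 → not this j.
  j=9: (¬C → B) holds, but A fails at k=1 → not this j.
  j=10: (¬C → B) holds, but A fails at k=1 → not this j.
No j in the window works → until fails.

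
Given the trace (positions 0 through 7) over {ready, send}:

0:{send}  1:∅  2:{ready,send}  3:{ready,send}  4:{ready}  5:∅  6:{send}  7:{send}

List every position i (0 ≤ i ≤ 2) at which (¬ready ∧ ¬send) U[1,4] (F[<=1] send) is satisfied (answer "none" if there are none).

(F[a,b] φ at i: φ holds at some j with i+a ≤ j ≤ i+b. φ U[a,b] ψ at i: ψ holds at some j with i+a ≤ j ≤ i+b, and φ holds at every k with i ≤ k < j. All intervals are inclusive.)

Evaluate at each i in [0,2]:
  i=0: ✗ (lhs fails at k=0 before rhs at j=1)
  i=1: ✓ (rhs at j=2; lhs holds on [1,1])
  i=2: ✗ (lhs fails at k=2 before rhs at j=3)

1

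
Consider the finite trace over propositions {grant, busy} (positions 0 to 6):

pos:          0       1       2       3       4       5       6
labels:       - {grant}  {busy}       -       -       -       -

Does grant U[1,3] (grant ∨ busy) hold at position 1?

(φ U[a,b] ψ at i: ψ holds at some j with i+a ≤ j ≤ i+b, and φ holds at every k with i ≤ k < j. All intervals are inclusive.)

Need some j in [2,4] with (grant ∨ busy), and grant at every k in [1,j-1].
  j=2: (grant ∨ busy) holds; grant holds at every k in [1,1] → satisfied.

Holds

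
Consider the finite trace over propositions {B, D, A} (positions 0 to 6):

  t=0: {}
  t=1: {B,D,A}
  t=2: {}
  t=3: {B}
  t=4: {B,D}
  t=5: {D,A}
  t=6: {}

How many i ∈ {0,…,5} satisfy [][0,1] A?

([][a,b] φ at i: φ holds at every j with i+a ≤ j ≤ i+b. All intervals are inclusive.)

0

Evaluate at each i in [0,5]:
  i=0: ✗ (fails at j=0)
  i=1: ✗ (fails at j=2)
  i=2: ✗ (fails at j=2)
  i=3: ✗ (fails at j=3)
  i=4: ✗ (fails at j=4)
  i=5: ✗ (fails at j=6)
Positions where it holds: {} → 0.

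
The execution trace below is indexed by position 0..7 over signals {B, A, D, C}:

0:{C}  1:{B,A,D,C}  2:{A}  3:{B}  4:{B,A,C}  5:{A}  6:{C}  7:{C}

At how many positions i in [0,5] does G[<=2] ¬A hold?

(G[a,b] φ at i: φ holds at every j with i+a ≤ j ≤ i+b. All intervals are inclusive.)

Evaluate at each i in [0,5]:
  i=0: ✗ (fails at j=1)
  i=1: ✗ (fails at j=1)
  i=2: ✗ (fails at j=2)
  i=3: ✗ (fails at j=4)
  i=4: ✗ (fails at j=4)
  i=5: ✗ (fails at j=5)
Positions where it holds: {} → 0.

0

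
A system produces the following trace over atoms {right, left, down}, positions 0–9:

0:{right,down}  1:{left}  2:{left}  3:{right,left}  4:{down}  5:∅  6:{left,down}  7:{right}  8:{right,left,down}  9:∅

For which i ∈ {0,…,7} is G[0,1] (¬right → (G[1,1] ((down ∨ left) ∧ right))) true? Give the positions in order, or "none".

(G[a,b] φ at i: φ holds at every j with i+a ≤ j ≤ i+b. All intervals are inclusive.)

Evaluate at each i in [0,7]:
  i=0: ✗ (fails at j=1)
  i=1: ✗ (fails at j=1)
  i=2: ✓ (all of [2,3])
  i=3: ✗ (fails at j=4)
  i=4: ✗ (fails at j=4)
  i=5: ✗ (fails at j=5)
  i=6: ✗ (fails at j=6)
  i=7: ✓ (all of [7,8])

2, 7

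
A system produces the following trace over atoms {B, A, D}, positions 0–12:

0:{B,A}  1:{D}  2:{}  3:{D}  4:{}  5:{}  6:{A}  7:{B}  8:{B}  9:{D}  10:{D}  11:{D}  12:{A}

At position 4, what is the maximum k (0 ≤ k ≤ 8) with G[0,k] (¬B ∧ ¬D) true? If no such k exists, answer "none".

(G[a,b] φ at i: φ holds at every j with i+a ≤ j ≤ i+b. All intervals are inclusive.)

(¬B ∧ ¬D) must hold from j=4 onward; find where it first fails.
  j=4: holds
  j=5: holds
  j=6: holds
  j=7: fails
Holds on [4,6], so largest k = 2.

2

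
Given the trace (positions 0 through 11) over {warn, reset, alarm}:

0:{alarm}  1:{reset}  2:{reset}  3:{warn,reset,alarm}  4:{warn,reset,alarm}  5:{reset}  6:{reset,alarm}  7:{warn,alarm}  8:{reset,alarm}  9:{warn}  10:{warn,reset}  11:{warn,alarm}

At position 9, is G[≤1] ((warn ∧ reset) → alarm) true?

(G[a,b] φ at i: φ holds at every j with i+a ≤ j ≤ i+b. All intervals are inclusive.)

Does not hold

Check ((warn ∧ reset) → alarm) at every j in [9,10]:
  j=9: antecedent false → ✓
  j=10: antecedent true; consequent false → ✗
Fails at j=10 → formula fails.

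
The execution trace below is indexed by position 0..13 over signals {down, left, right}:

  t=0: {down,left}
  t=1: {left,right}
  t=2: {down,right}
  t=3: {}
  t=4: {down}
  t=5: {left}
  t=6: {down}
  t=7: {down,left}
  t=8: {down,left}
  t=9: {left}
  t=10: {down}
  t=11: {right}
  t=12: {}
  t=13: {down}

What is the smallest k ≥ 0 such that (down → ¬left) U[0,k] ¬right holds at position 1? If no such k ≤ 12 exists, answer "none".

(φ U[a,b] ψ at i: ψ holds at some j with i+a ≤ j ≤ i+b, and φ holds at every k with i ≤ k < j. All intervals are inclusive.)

2

Need earliest j ≥ 1 with ¬right, and (down → ¬left) at every k in [1,j-1].
  j=1: rhs fails.
  j=2: rhs fails.
  j=3: rhs holds; lhs holds on [1,2]. k = 2.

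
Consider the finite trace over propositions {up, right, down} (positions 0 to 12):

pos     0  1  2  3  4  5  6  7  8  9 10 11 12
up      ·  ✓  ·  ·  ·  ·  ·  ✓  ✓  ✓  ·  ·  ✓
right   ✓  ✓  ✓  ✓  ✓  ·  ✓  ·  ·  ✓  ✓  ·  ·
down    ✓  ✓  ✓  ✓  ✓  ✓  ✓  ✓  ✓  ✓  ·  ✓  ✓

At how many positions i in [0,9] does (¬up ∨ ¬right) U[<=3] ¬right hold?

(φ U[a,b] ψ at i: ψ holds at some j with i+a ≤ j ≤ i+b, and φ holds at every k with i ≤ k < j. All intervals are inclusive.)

Evaluate at each i in [0,9]:
  i=0: ✗ (no rhs in [0,3])
  i=1: ✗ (no rhs in [1,4])
  i=2: ✓ (rhs at j=5; lhs holds on [2,4])
  i=3: ✓ (rhs at j=5; lhs holds on [3,4])
  i=4: ✓ (rhs at j=5; lhs holds on [4,4])
  i=5: ✓ (rhs at j=5)
  i=6: ✓ (rhs at j=7; lhs holds on [6,6])
  i=7: ✓ (rhs at j=7)
  i=8: ✓ (rhs at j=8)
  i=9: ✗ (lhs fails at k=9 before rhs at j=11)
Positions where it holds: {2, 3, 4, 5, 6, 7, 8} → 7.

7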